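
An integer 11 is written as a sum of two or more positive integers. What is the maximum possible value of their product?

54

Fill m[k] for k=2..11: at each k try every first piece i and multiply by the better of (k−i) uncut or m[k−i].
m[2] = 1·max(1,0) = 1·1 = 1
m[3] = max(1·2, 2·1) = 2
m[4] = max(1·3, 2·2, 3·1) = 4
m[5] = max(1·4, 2·3, 3·2, 4·1) = 6
m[6] = max(1·6, 2·4, 3·3, 4·2, 5·1) = 9
m[7] = max(1·9, 2·6, 3·4, 4·3, 5·2, 6·1) = 12
m[8] = max(1·12, 2·9, 3·6, …, 6·2, 7·1) = 18
m[9] = max(1·18, 2·12, 3·9, …, 7·2, 8·1) = 27
m[10] = max(1·27, 2·18, 3·12, …, 8·2, 9·1) = 36
m[11] = max(1·36, 2·27, 3·18, …, 9·2, 10·1) = 54
One optimal split: 3 + 3 + 3 + 2; product 3·3·3·2 = 54.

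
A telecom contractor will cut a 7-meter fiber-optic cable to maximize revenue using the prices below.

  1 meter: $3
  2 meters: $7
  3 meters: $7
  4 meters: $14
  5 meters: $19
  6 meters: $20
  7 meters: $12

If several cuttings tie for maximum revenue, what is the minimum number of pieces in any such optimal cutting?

Build r[k] bottom-up: r[k] = max over allowed piece i of (p[i] + r[k−i]).
r[1] = 3
r[2] = 7
r[3] = 10  (first piece 1, then r[2]=7)
r[4] = 14  (first piece 2, then r[2]=7)
r[5] = 19
r[6] = 22  (first piece 1, then r[5]=19)
r[7] = 26  (first piece 2, then r[5]=19)
Maximum revenue is $26.
Now minimize piece count subject to staying optimal: for each k, pieces[k] = 1 + min over i with p[i]+r[k−i]=r[k] of pieces[k−i].
pieces[4] = 1
pieces[5] = 1
pieces[6] = 2
pieces[7] = 2

2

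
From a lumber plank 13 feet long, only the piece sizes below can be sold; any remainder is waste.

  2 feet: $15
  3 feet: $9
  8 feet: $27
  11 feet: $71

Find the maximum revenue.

90

Consider every possible first cut. r[k] is the best of p[i]+r[k−i] over all sellable i≤k.
r[1] = 0
r[2] = 15
r[3] = 15
r[4] = 30  (first piece 2, then r[2]=15)
r[5] = 30
r[6] = 45  (first piece 2, then r[4]=30)
r[7] = 45
r[8] = 60  (first piece 2, then r[6]=45)
r[9] = 60
r[10] = 75  (first piece 2, then r[8]=60)
r[11] = 75
r[12] = 90  (first piece 2, then r[10]=75)
r[13] = 90
One optimal cutting: pieces 2 + 2 + 2 + 2 + 2 + 2 with 1 foot of scrap → $90.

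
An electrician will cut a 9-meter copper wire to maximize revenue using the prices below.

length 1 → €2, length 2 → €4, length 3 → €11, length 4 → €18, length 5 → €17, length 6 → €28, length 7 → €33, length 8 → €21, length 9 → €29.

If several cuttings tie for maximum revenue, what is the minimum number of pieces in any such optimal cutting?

Consider every possible first cut. r[k] is the best of p[i]+r[k−i] over all sellable i≤k.
r[1] = 2
r[2] = 4  (first piece 1, then r[1]=2)
r[3] = 11
r[4] = 18
r[5] = 20  (first piece 1, then r[4]=18)
r[6] = 28
r[7] = 33
r[8] = 36  (first piece 4, then r[4]=18)
r[9] = 39  (first piece 3, then r[6]=28)
Maximum revenue is €39.
Now minimize piece count subject to staying optimal: for each k, pieces[k] = 1 + min over i with p[i]+r[k−i]=r[k] of pieces[k−i].
pieces[6] = 1
pieces[7] = 1
pieces[8] = 2
pieces[9] = 2

2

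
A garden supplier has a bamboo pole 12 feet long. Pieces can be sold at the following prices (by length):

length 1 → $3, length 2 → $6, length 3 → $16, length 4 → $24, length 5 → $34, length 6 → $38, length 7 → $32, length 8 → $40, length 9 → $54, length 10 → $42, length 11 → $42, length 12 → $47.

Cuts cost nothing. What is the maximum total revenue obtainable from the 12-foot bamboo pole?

Consider every possible first cut. best[k] is the best of p[i]+best[k−i] over all sellable i≤k.
best[1] = 3
best[2] = 6  (first piece 1, then best[1]=3)
best[3] = 16
best[4] = 24
best[5] = 34
best[6] = 38
best[7] = 41  (first piece 1, then best[6]=38)
best[8] = 50  (first piece 3, then best[5]=34)
best[9] = 58  (first piece 4, then best[5]=34)
best[10] = 68  (first piece 5, then best[5]=34)
best[11] = 72  (first piece 5, then best[6]=38)
best[12] = 76  (first piece 6, then best[6]=38)
One optimal cutting: 6 + 6 → $38 + $38 = $76.

76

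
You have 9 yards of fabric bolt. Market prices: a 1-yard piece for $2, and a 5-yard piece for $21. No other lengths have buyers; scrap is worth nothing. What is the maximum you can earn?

29

Let best[k] be the best obtainable value from length k. For each k, try every first piece i and keep the best of price[i] + best[k−i].
best[1] = 2
best[2] = 4  (first piece 1, then best[1]=2)
best[3] = 6  (first piece 1, then best[2]=4)
best[4] = 8  (first piece 1, then best[3]=6)
best[5] = max(2+8, 21+0) = 21
best[6] = max(2+21, 21+2) = 23
best[7] = max(2+23, 21+4) = 25
best[8] = max(2+25, 21+6) = 27
best[9] = max(2+27, 21+8) = 29
One optimal cutting: 5 + 1 + 1 + 1 + 1 → $29.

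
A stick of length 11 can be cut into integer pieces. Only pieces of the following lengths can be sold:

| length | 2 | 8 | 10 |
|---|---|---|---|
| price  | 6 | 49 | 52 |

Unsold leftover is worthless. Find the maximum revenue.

55

Consider every possible first cut. best[k] is the best of p[i]+best[k−i] over all sellable i≤k.
best[1] = 0
best[2] = 6
best[3] = 6
best[4] = 12  (first piece 2, then best[2]=6)
best[5] = 12
best[6] = 18  (first piece 2, then best[4]=12)
best[7] = 18
best[8] = 49
best[9] = 49
best[10] = 55  (first piece 2, then best[8]=49)
best[11] = 55
One optimal cutting: pieces 8 + 2 with 1 meter of scrap → $55.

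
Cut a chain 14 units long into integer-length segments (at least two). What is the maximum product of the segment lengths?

162

Fill f[k] for k=2..14: at each k try every first piece i and multiply by the better of (k−i) uncut or f[k−i].
f[2] = 1·max(1,0) = 1·1 = 1
f[3] = max(1·2, 2·1) = 2
f[4] = max(1·3, 2·2, 3·1) = 4
f[5] = max(1·4, 2·3, 3·2, 4·1) = 6
f[6] = max(1·6, 2·4, 3·3, 4·2, 5·1) = 9
f[7] = max(1·9, 2·6, 3·4, 4·3, 5·2, 6·1) = 12
f[8] = max(1·12, 2·9, 3·6, …, 6·2, 7·1) = 18
f[9] = max(1·18, 2·12, 3·9, …, 7·2, 8·1) = 27
f[10] = max(1·27, 2·18, 3·12, …, 8·2, 9·1) = 36
f[11] = max(1·36, 2·27, 3·18, …, 9·2, 10·1) = 54
f[12] = max(1·54, 2·36, 3·27, …, 10·2, 11·1) = 81
f[13] = max(1·81, 2·54, 3·36, …, 11·2, 12·1) = 108
f[14] = max(1·108, 2·81, 3·54, …, 12·2, 13·1) = 162
One optimal split: 3 + 3 + 3 + 3 + 2; product 3·3·3·3·2 = 162.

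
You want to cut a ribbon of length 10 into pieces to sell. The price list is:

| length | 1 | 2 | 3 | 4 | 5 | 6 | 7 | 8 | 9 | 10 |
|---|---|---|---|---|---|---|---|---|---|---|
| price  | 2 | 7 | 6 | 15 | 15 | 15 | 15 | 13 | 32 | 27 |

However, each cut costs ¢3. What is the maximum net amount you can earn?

Let r[k] be the best obtainable value from length k. For each k, try every first piece i and keep the best of price[i] + r[k−i] minus the 3 cut fee when i<k.
r[1] = 2
r[2] = max(2+2-3, 7+0) = 7
r[3] = max(2+7-3, 7+2-3, 6+0) = 6
r[4] = max(2+6-3, 7+7-3, 6+2-3, 15+0) = 15
r[5] = max(2+15-3, 7+6-3, 6+7-3, 15+2-3, 15+0) = 15
r[6] = max(2+15-3, 7+15-3, 6+6-3, 15+7-3, 15+2-3, 15+0) = 19
r[7] = max(2+19-3, 7+15-3, 6+15-3, …, 15+2-3, 15+0) = 19
r[8] = max(2+19-3, 7+19-3, 6+15-3, …, 15+2-3, 13+0) = 27
r[9] = max(2+27-3, 7+19-3, 6+19-3, …, 13+2-3, 32+0) = 32
r[10] = max(2+32-3, 7+27-3, 6+19-3, …, 32+2-3, 27+0) = 31
One optimal plan: pieces 9 + 1 (1 cut) → ¢34 − ¢3 = ¢31.

31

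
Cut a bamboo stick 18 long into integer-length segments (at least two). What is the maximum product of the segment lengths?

729

Fill f[k] for k=2..18: at each k try every first piece i and multiply by the better of (k−i) uncut or f[k−i].
f[2] = 1·max(1,0) = 1·1 = 1
f[3] = max(1·2, 2·1) = 2
f[4] = max(1·3, 2·2, 3·1) = 4
f[5] = max(1·4, 2·3, 3·2, 4·1) = 6
f[6] = max(1·6, 2·4, 3·3, 4·2, 5·1) = 9
f[7] = max(1·9, 2·6, 3·4, 4·3, 5·2, 6·1) = 12
f[8] = max(1·12, 2·9, 3·6, …, 6·2, 7·1) = 18
f[9] = max(1·18, 2·12, 3·9, …, 7·2, 8·1) = 27
f[10] = max(1·27, 2·18, 3·12, …, 8·2, 9·1) = 36
f[11] = max(1·36, 2·27, 3·18, …, 9·2, 10·1) = 54
f[12] = max(1·54, 2·36, 3·27, …, 10·2, 11·1) = 81
f[13] = max(1·81, 2·54, 3·36, …, 11·2, 12·1) = 108
f[14] = max(1·108, 2·81, 3·54, …, 12·2, 13·1) = 162
f[15] = max(1·162, 2·108, 3·81, …, 13·2, 14·1) = 243
f[16] = max(1·243, 2·162, 3·108, …, 14·2, 15·1) = 324
f[17] = max(1·324, 2·243, 3·162, …, 15·2, 16·1) = 486
f[18] = max(1·486, 2·324, 3·243, …, 16·2, 17·1) = 729
One optimal split: 3 + 3 + 3 + 3 + 3 + 3; product 3·3·3·3·3·3 = 729.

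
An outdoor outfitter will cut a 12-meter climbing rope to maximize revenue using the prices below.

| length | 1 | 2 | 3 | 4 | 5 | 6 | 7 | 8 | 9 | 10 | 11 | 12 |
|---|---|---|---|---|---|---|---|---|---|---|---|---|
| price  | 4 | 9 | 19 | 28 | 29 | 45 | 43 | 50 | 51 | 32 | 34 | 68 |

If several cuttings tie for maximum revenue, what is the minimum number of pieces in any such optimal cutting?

2

Let r[k] be the best obtainable value from length k. For each k, try every first piece i and keep the best of price[i] + r[k−i].
r[1] = 4
r[2] = max(4+4, 9+0) = 9
r[3] = max(4+9, 9+4, 19+0) = 19
r[4] = max(4+19, 9+9, 19+4, 28+0) = 28
r[5] = max(4+28, 9+19, 19+9, 28+4, 29+0) = 32
r[6] = max(4+32, 9+28, 19+19, 28+9, 29+4, 45+0) = 45
r[7] = max(4+45, 9+32, 19+28, …, 45+4, 43+0) = 49
r[8] = max(4+49, 9+45, 19+32, …, 43+4, 50+0) = 56
r[9] = max(4+56, 9+49, 19+45, …, 50+4, 51+0) = 64
r[10] = max(4+64, 9+56, 19+49, …, 51+4, 32+0) = 73
r[11] = max(4+73, 9+64, 19+56, …, 32+4, 34+0) = 77
r[12] = max(4+77, 9+73, 19+64, …, 34+4, 68+0) = 90
Maximum revenue is €90.
Now minimize piece count subject to staying optimal: for each k, pieces[k] = 1 + min over i with p[i]+r[k−i]=r[k] of pieces[k−i].
pieces[9] = 2
pieces[10] = 2
pieces[11] = 3
pieces[12] = 2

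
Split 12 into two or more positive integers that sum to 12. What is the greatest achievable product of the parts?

81

Fill g[k] for k=2..12: at each k try every first piece i and multiply by the better of (k−i) uncut or g[k−i].
Small cases: g[2]=1, g[3]=2, g[4]=4, g[5]=6, g[6]=9.
g[7] = max(1·9, 2·6, 3·4, 4·3, 5·2, 6·1) = 12
g[8] = max(1·12, 2·9, 3·6, …, 6·2, 7·1) = 18
g[9] = max(1·18, 2·12, 3·9, …, 7·2, 8·1) = 27
g[10] = max(1·27, 2·18, 3·12, …, 8·2, 9·1) = 36
g[11] = max(1·36, 2·27, 3·18, …, 9·2, 10·1) = 54
g[12] = max(1·54, 2·36, 3·27, …, 10·2, 11·1) = 81
One optimal split: 3 + 3 + 3 + 3; product 3·3·3·3 = 81.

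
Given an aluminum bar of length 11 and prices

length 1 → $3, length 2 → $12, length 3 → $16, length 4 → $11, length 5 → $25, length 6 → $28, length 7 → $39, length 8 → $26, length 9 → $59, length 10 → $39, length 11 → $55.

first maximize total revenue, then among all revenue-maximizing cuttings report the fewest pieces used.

2

Let r[k] be the best obtainable value from length k. For each k, try every first piece i and keep the best of price[i] + r[k−i].
r[1] = 3
r[2] = max(3+3, 12+0) = 12
r[3] = max(3+12, 12+3, 16+0) = 16
r[4] = max(3+16, 12+12, 16+3, 11+0) = 24
r[5] = max(3+24, 12+16, 16+12, 11+3, 25+0) = 28
r[6] = max(3+28, 12+24, 16+16, 11+12, 25+3, 28+0) = 36
r[7] = max(3+36, 12+28, 16+24, …, 28+3, 39+0) = 40
r[8] = max(3+40, 12+36, 16+28, …, 39+3, 26+0) = 48
r[9] = max(3+48, 12+40, 16+36, …, 26+3, 59+0) = 59
r[10] = max(3+59, 12+48, 16+40, …, 59+3, 39+0) = 62
r[11] = max(3+62, 12+59, 16+48, …, 39+3, 55+0) = 71
Maximum revenue is $71.
Now minimize piece count subject to staying optimal: for each k, pieces[k] = 1 + min over i with p[i]+r[k−i]=r[k] of pieces[k−i].
pieces[8] = 4
pieces[9] = 1
pieces[10] = 2
pieces[11] = 2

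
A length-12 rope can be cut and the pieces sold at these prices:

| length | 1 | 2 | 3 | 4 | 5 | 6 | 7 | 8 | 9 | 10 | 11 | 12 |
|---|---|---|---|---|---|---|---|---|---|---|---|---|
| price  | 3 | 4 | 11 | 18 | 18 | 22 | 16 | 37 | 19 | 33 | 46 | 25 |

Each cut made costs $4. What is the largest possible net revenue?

Let net[k] be the best obtainable value from length k. For each k, try every first piece i and keep the best of price[i] + net[k−i] minus the 4 cut fee when i<k.
net[1] = 3
net[2] = max(3+3-4, 4+0) = 4
net[3] = max(3+4-4, 4+3-4, 11+0) = 11
net[4] = max(3+11-4, 4+4-4, 11+3-4, 18+0) = 18
net[5] = max(3+18-4, 4+11-4, 11+4-4, 18+3-4, 18+0) = 18
net[6] = max(3+18-4, 4+18-4, 11+11-4, 18+4-4, 18+3-4, 22+0) = 22
net[7] = max(3+22-4, 4+18-4, 11+18-4, …, 22+3-4, 16+0) = 25
net[8] = max(3+25-4, 4+22-4, 11+18-4, …, 16+3-4, 37+0) = 37
net[9] = max(3+37-4, 4+25-4, 11+22-4, …, 37+3-4, 19+0) = 36
net[10] = max(3+36-4, 4+37-4, 11+25-4, …, 19+3-4, 33+0) = 37
net[11] = max(3+37-4, 4+36-4, 11+37-4, …, 33+3-4, 46+0) = 46
net[12] = max(3+46-4, 4+37-4, 11+36-4, …, 46+3-4, 25+0) = 51
One optimal plan: pieces 8 + 4 (1 cut) → $55 − $4 = $51.

51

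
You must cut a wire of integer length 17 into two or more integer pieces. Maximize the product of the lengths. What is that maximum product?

486

Fill P[k] for k=2..17: at each k try every first piece i and multiply by the better of (k−i) uncut or P[k−i].
P[2] = 1×max(1,0) = 1×1 = 1
P[3] = 1×max(2,1) = 1×2 = 2
P[4] = 2×max(2,1) = 2×2 = 4
P[5] = 2×max(3,2) = 2×3 = 6
P[6] = 3×max(3,2) = 3×3 = 9
P[7] = 2×max(5,6) = 2×6 = 12
P[8] = 2×max(6,9) = 2×9 = 18
P[9] = 3×max(6,9) = 3×9 = 27
P[10] = 2×max(8,18) = 2×18 = 36
P[11] = 2×max(9,27) = 2×27 = 54
P[12] = 3×max(9,27) = 3×27 = 81
P[13] = 2×max(11,54) = 2×54 = 108
P[14] = 2×max(12,81) = 2×81 = 162
P[15] = 3×max(12,81) = 3×81 = 243
P[16] = 2×max(14,162) = 2×162 = 324
P[17] = 2×max(15,243) = 2×243 = 486
One optimal split: 3 + 3 + 3 + 3 + 3 + 2; product 3×3×3×3×3×2 = 486.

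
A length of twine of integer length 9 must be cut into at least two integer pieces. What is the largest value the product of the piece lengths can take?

27

Let prod[k] be the best product for length k (with at least one cut). For each first piece i, the rest contributes max(k−i, prod[k−i]).
Small cases: prod[2]=1, prod[3]=2.
prod[4] = max(1×3, 2×2, 3×1) = 4
prod[5] = max(1×4, 2×3, 3×2, 4×1) = 6
prod[6] = max(1×6, 2×4, 3×3, 4×2, 5×1) = 9
prod[7] = max(1×9, 2×6, 3×4, 4×3, 5×2, 6×1) = 12
prod[8] = max(1×12, 2×9, 3×6, …, 6×2, 7×1) = 18
prod[9] = max(1×18, 2×12, 3×9, …, 7×2, 8×1) = 27
One optimal split: 3 + 3 + 3; product 3×3×3 = 27.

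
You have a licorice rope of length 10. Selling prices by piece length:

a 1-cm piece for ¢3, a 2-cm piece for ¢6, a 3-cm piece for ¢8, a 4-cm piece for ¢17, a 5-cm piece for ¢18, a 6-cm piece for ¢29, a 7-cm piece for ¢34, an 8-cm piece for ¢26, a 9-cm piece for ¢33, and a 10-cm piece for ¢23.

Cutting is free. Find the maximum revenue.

46

Let v[k] be the best obtainable value from length k. For each k, try every first piece i and keep the best of price[i] + v[k−i].
v[1] = 3
v[2] = max(3+3, 6+0) = 6
v[3] = max(3+6, 6+3, 8+0) = 9
v[4] = max(3+9, 6+6, 8+3, 17+0) = 17
v[5] = max(3+17, 6+9, 8+6, 17+3, 18+0) = 20
v[6] = max(3+20, 6+17, 8+9, 17+6, 18+3, 29+0) = 29
v[7] = max(3+29, 6+20, 8+17, …, 29+3, 34+0) = 34
v[8] = max(3+34, 6+29, 8+20, …, 34+3, 26+0) = 37
v[9] = max(3+37, 6+34, 8+29, …, 26+3, 33+0) = 40
v[10] = max(3+40, 6+37, 8+34, …, 33+3, 23+0) = 46
One optimal cutting: 6 + 4 → ¢29 + ¢17 = ¢46.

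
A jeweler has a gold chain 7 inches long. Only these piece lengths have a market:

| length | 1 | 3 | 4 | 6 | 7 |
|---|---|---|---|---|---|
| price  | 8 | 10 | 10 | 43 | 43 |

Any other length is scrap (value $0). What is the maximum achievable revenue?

Let best[k] be the best obtainable value from length k. For each k, try every first piece i and keep the best of price[i] + best[k−i].
best[1] = 8
best[2] = 16  (first piece 1, then best[1]=8)
best[3] = max(8+16, 10+0) = 24
best[4] = max(8+24, 10+8, 10+0) = 32
best[5] = max(8+32, 10+16, 10+8) = 40
best[6] = max(8+40, 10+24, 10+16, 43+0) = 48
best[7] = max(8+48, 10+32, 10+24, 43+8, 43+0) = 56
One optimal cutting: 1 + 1 + 1 + 1 + 1 + 1 + 1 → $56.

56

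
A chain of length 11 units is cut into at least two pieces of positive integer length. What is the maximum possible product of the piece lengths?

Fill f[k] for k=2..11: at each k try every first piece i and multiply by the better of (k−i) uncut or f[k−i].
f[2] = 1×max(1,0) = 1×1 = 1
f[3] = max(1×2, 2×1) = 2
f[4] = max(1×3, 2×2, 3×1) = 4
f[5] = max(1×4, 2×3, 3×2, 4×1) = 6
f[6] = max(1×6, 2×4, 3×3, 4×2, 5×1) = 9
f[7] = max(1×9, 2×6, 3×4, 4×3, 5×2, 6×1) = 12
f[8] = max(1×12, 2×9, 3×6, …, 6×2, 7×1) = 18
f[9] = max(1×18, 2×12, 3×9, …, 7×2, 8×1) = 27
f[10] = max(1×27, 2×18, 3×12, …, 8×2, 9×1) = 36
f[11] = max(1×36, 2×27, 3×18, …, 9×2, 10×1) = 54
One optimal split: 3 + 3 + 3 + 2; product 3×3×3×2 = 54.

54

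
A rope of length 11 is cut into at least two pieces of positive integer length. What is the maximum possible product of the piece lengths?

54

Fill prod[k] for k=2..11: at each k try every first piece i and multiply by the better of (k−i) uncut or prod[k−i].
prod[2] = 1·max(1,0) = 1·1 = 1
prod[3] = 1·max(2,1) = 1·2 = 2
prod[4] = 2·max(2,1) = 2·2 = 4
prod[5] = 2·max(3,2) = 2·3 = 6
prod[6] = 3·max(3,2) = 3·3 = 9
prod[7] = 2·max(5,6) = 2·6 = 12
prod[8] = 2·max(6,9) = 2·9 = 18
prod[9] = 3·max(6,9) = 3·9 = 27
prod[10] = 2·max(8,18) = 2·18 = 36
prod[11] = 2·max(9,27) = 2·27 = 54
One optimal split: 3 + 3 + 3 + 2; product 3·3·3·2 = 54.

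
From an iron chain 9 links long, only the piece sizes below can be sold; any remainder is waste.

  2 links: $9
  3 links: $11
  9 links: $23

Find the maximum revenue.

38

Consider every possible first cut. best[k] is the best of p[i]+best[k−i] over all sellable i≤k.
best[1] = 0
best[2] = 9
best[3] = 11
best[4] = 18  (first piece 2, then best[2]=9)
best[5] = 20  (first piece 2, then best[3]=11)
best[6] = 27  (first piece 2, then best[4]=18)
best[7] = 29  (first piece 2, then best[5]=20)
best[8] = 36  (first piece 2, then best[6]=27)
best[9] = 38  (first piece 2, then best[7]=29)
One optimal cutting: 3 + 2 + 2 + 2 → $38.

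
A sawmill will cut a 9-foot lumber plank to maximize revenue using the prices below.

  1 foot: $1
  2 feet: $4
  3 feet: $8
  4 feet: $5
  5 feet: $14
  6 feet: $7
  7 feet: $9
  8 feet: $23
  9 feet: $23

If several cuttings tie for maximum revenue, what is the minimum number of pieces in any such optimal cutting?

2

Consider every possible first cut. r[k] is the best of p[i]+r[k−i] over all sellable i≤k.
r[1] = 1
r[2] = 4
r[3] = 8
r[4] = 9  (first piece 1, then r[3]=8)
r[5] = 14
r[6] = 16  (first piece 3, then r[3]=8)
r[7] = 18  (first piece 2, then r[5]=14)
r[8] = 23
r[9] = 24  (first piece 1, then r[8]=23)
Maximum revenue is $24.
Now minimize piece count subject to staying optimal: for each k, pieces[k] = 1 + min over i with p[i]+r[k−i]=r[k] of pieces[k−i].
pieces[6] = 2
pieces[7] = 2
pieces[8] = 1
pieces[9] = 2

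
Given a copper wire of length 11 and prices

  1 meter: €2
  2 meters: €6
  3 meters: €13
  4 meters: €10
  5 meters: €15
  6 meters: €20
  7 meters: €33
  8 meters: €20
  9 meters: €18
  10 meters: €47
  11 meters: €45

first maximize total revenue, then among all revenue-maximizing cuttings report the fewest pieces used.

2

Let r[k] be the best obtainable value from length k. For each k, try every first piece i and keep the best of price[i] + r[k−i].
r[1] = 2
r[2] = 6
r[3] = 13
r[4] = 15  (first piece 1, then r[3]=13)
r[5] = 19  (first piece 2, then r[3]=13)
r[6] = 26  (first piece 3, then r[3]=13)
r[7] = 33
r[8] = 35  (first piece 1, then r[7]=33)
r[9] = 39  (first piece 2, then r[7]=33)
r[10] = 47
r[11] = 49  (first piece 1, then r[10]=47)
Maximum revenue is €49.
Now minimize piece count subject to staying optimal: for each k, pieces[k] = 1 + min over i with p[i]+r[k−i]=r[k] of pieces[k−i].
pieces[8] = 2
pieces[9] = 2
pieces[10] = 1
pieces[11] = 2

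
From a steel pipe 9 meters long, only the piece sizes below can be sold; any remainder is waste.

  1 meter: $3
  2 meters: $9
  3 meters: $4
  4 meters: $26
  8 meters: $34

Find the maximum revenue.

55

Consider every possible first cut. best[k] is the best of p[i]+best[k−i] over all sellable i≤k.
best[1] = 3
best[2] = 9
best[3] = 12  (first piece 1, then best[2]=9)
best[4] = 26
best[5] = 29  (first piece 1, then best[4]=26)
best[6] = 35  (first piece 2, then best[4]=26)
best[7] = 38  (first piece 1, then best[6]=35)
best[8] = 52  (first piece 4, then best[4]=26)
best[9] = 55  (first piece 1, then best[8]=52)
One optimal cutting: 4 + 4 + 1 → $55.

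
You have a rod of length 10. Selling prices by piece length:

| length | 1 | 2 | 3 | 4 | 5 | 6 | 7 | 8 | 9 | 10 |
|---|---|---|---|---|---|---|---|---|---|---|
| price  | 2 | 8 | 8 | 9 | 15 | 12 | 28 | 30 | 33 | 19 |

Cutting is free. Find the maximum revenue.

Build R[k] bottom-up: R[k] = max over allowed piece i of (p[i] + R[k−i]).
R[1] = 2
R[2] = 8
R[3] = 10  (first piece 1, then R[2]=8)
R[4] = 16  (first piece 2, then R[2]=8)
R[5] = 18  (first piece 1, then R[4]=16)
R[6] = 24  (first piece 2, then R[4]=16)
R[7] = 28
R[8] = 32  (first piece 2, then R[6]=24)
R[9] = 36  (first piece 2, then R[7]=28)
R[10] = 40  (first piece 2, then R[8]=32)
One optimal cutting: 2 + 2 + 2 + 2 + 2 → €8 + €8 + €8 + €8 + €8 = €40.

40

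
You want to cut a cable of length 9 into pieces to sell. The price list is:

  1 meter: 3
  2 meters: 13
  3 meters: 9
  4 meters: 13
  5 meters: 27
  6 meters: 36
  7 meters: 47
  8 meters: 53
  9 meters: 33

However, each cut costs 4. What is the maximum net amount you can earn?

Let r[k] be the best obtainable value from length k. For each k, try every first piece i and keep the best of price[i] + r[k−i] minus the 4 cut fee when i<k.
r[1] = 3
r[2] = max(3+3-4, 13+0) = 13
r[3] = max(3+13-4, 13+3-4, 9+0) = 12
r[4] = max(3+12-4, 13+13-4, 9+3-4, 13+0) = 22
r[5] = max(3+22-4, 13+12-4, 9+13-4, 13+3-4, 27+0) = 27
r[6] = max(3+27-4, 13+22-4, 9+12-4, 13+13-4, 27+3-4, 36+0) = 36
r[7] = max(3+36-4, 13+27-4, 9+22-4, …, 36+3-4, 47+0) = 47
r[8] = max(3+47-4, 13+36-4, 9+27-4, …, 47+3-4, 53+0) = 53
r[9] = max(3+53-4, 13+47-4, 9+36-4, …, 53+3-4, 33+0) = 56
One optimal plan: pieces 7 + 2 (1 cut) → 60 − 4 = 56.

56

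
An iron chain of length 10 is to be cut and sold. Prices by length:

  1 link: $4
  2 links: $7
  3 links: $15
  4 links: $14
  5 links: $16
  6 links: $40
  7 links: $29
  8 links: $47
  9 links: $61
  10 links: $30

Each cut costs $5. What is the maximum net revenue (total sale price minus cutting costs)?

60

Consider every possible first cut. net[k] is the best of p[i]+net[k−i] over all sellable i≤k, charging 5 whenever i<k.
net[1] = 4
net[2] = 7
net[3] = 15
net[4] = 14  (first piece 1, then net[3]=15)
net[5] = 17  (first piece 2, then net[3]=15)
net[6] = 40
net[7] = 39  (first piece 1, then net[6]=40)
net[8] = 47
net[9] = 61
net[10] = 60  (first piece 1, then net[9]=61)
One optimal plan: pieces 9 + 1 (1 cut) → $65 − $5 = $60.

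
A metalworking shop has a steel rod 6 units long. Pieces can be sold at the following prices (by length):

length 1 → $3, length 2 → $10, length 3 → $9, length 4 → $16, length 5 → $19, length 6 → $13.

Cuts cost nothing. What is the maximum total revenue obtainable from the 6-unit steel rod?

30

Consider every possible first cut. v[k] is the best of p[i]+v[k−i] over all sellable i≤k.
v[1] = 3
v[2] = max(3+3, 10+0) = 10
v[3] = max(3+10, 10+3, 9+0) = 13
v[4] = max(3+13, 10+10, 9+3, 16+0) = 20
v[5] = max(3+20, 10+13, 9+10, 16+3, 19+0) = 23
v[6] = max(3+23, 10+20, 9+13, 16+10, 19+3, 13+0) = 30
One optimal cutting: 2 + 2 + 2 → $10 + $10 + $10 = $30.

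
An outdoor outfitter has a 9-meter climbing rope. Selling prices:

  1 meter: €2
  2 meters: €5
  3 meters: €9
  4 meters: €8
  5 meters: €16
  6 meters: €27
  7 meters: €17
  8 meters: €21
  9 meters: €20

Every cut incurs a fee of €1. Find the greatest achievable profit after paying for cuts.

35

Consider every possible first cut. net[k] is the best of p[i]+net[k−i] over all sellable i≤k, charging 1 whenever i<k.
net[1] = 2
net[2] = max(2+2-1, 5+0) = 5
net[3] = max(2+5-1, 5+2-1, 9+0) = 9
net[4] = max(2+9-1, 5+5-1, 9+2-1, 8+0) = 10
net[5] = max(2+10-1, 5+9-1, 9+5-1, 8+2-1, 16+0) = 16
net[6] = max(2+16-1, 5+10-1, 9+9-1, 8+5-1, 16+2-1, 27+0) = 27
net[7] = max(2+27-1, 5+16-1, 9+10-1, …, 27+2-1, 17+0) = 28
net[8] = max(2+28-1, 5+27-1, 9+16-1, …, 17+2-1, 21+0) = 31
net[9] = max(2+31-1, 5+28-1, 9+27-1, …, 21+2-1, 20+0) = 35
One optimal plan: pieces 6 + 3 (1 cut) → €36 − €1 = €35.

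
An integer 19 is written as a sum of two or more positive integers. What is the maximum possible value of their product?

972

Let prod[k] be the best product for length k (with at least one cut). For each first piece i, the rest contributes max(k−i, prod[k−i]).
Small cases: prod[2]=1, prod[3]=2, prod[4]=4, prod[5]=6, prod[6]=9, prod[7]=12, prod[8]=18, prod[9]=27, prod[10]=36, prod[11]=54, prod[12]=81.
prod[13] = max(1·81, 2·54, 3·36, …, 11·2, 12·1) = 108
prod[14] = max(1·108, 2·81, 3·54, …, 12·2, 13·1) = 162
prod[15] = max(1·162, 2·108, 3·81, …, 13·2, 14·1) = 243
prod[16] = max(1·243, 2·162, 3·108, …, 14·2, 15·1) = 324
prod[17] = max(1·324, 2·243, 3·162, …, 15·2, 16·1) = 486
prod[18] = max(1·486, 2·324, 3·243, …, 16·2, 17·1) = 729
prod[19] = max(1·729, 2·486, 3·324, …, 17·2, 18·1) = 972
One optimal split: 3 + 3 + 3 + 3 + 3 + 2 + 2; product 3·3·3·3·3·2·2 = 972.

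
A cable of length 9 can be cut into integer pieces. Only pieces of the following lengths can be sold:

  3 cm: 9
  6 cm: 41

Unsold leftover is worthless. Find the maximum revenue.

Let best[k] be the best obtainable value from length k. For each k, try every first piece i and keep the best of price[i] + best[k−i].
best[1] = 0
best[2] = 0
best[3] = 9
best[4] = 9
best[5] = 9
best[6] = 41
best[7] = 41
best[8] = 41
best[9] = 50  (first piece 3, then best[6]=41)
One optimal cutting: 6 + 3 → 50.

50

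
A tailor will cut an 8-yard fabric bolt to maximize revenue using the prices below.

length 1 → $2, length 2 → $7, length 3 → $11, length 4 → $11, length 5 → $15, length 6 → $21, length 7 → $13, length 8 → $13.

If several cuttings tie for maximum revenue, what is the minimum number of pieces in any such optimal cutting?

3

Let r[k] be the best obtainable value from length k. For each k, try every first piece i and keep the best of price[i] + r[k−i].
r[1] = 2
r[2] = max(2+2, 7+0) = 7
r[3] = max(2+7, 7+2, 11+0) = 11
r[4] = max(2+11, 7+7, 11+2, 11+0) = 14
r[5] = max(2+14, 7+11, 11+7, 11+2, 15+0) = 18
r[6] = max(2+18, 7+14, 11+11, 11+7, 15+2, 21+0) = 22
r[7] = max(2+22, 7+18, 11+14, …, 21+2, 13+0) = 25
r[8] = max(2+25, 7+22, 11+18, …, 13+2, 13+0) = 29
Maximum revenue is $29.
Now minimize piece count subject to staying optimal: for each k, pieces[k] = 1 + min over i with p[i]+r[k−i]=r[k] of pieces[k−i].
pieces[5] = 2
pieces[6] = 2
pieces[7] = 3
pieces[8] = 3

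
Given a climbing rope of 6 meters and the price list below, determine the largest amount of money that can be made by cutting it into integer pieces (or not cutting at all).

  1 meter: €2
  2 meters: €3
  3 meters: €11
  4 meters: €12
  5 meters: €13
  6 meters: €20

Build best[k] bottom-up: best[k] = max over allowed piece i of (p[i] + best[k−i]).
best[1] = 2
best[2] = 4  (first piece 1, then best[1]=2)
best[3] = 11
best[4] = 13  (first piece 1, then best[3]=11)
best[5] = 15  (first piece 1, then best[4]=13)
best[6] = 22  (first piece 3, then best[3]=11)
One optimal cutting: 3 + 3 → €11 + €11 = €22.

22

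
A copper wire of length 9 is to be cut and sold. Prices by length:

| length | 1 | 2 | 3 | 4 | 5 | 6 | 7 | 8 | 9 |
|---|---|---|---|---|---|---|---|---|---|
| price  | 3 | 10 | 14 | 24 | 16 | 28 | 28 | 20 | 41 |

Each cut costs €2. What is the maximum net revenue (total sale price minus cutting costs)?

47

Let r[k] be the best obtainable value from length k. For each k, try every first piece i and keep the best of price[i] + r[k−i] minus the 2 cut fee when i<k.
r[1] = 3
r[2] = 10
r[3] = 14
r[4] = 24
r[5] = 25  (first piece 1, then r[4]=24)
r[6] = 32  (first piece 2, then r[4]=24)
r[7] = 36  (first piece 3, then r[4]=24)
r[8] = 46  (first piece 4, then r[4]=24)
r[9] = 47  (first piece 1, then r[8]=46)
One optimal plan: pieces 4 + 4 + 1 (2 cuts) → €51 − €4 = €47.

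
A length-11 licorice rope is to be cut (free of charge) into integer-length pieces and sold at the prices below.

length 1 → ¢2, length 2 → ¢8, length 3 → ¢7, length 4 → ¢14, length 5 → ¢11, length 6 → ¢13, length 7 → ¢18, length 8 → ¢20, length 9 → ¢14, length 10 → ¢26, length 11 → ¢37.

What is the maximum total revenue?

42

Let R[k] be the best obtainable value from length k. For each k, try every first piece i and keep the best of price[i] + R[k−i].
R[1] = 2
R[2] = max(2+2, 8+0) = 8
R[3] = max(2+8, 8+2, 7+0) = 10
R[4] = max(2+10, 8+8, 7+2, 14+0) = 16
R[5] = max(2+16, 8+10, 7+8, 14+2, 11+0) = 18
R[6] = max(2+18, 8+16, 7+10, 14+8, 11+2, 13+0) = 24
R[7] = max(2+24, 8+18, 7+16, …, 13+2, 18+0) = 26
R[8] = max(2+26, 8+24, 7+18, …, 18+2, 20+0) = 32
R[9] = max(2+32, 8+26, 7+24, …, 20+2, 14+0) = 34
R[10] = max(2+34, 8+32, 7+26, …, 14+2, 26+0) = 40
R[11] = max(2+40, 8+34, 7+32, …, 26+2, 37+0) = 42
One optimal cutting: 2 + 2 + 2 + 2 + 2 + 1 → ¢8 + ¢8 + ¢8 + ¢8 + ¢8 + ¢2 = ¢42.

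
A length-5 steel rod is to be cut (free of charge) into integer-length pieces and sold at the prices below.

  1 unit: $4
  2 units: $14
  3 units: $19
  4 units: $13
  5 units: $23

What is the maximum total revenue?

33

Let v[k] be the best obtainable value from length k. For each k, try every first piece i and keep the best of price[i] + v[k−i].
v[1] = 4
v[2] = max(4+4, 14+0) = 14
v[3] = max(4+14, 14+4, 19+0) = 19
v[4] = max(4+19, 14+14, 19+4, 13+0) = 28
v[5] = max(4+28, 14+19, 19+14, 13+4, 23+0) = 33
One optimal cutting: 3 + 2 → $19 + $14 = $33.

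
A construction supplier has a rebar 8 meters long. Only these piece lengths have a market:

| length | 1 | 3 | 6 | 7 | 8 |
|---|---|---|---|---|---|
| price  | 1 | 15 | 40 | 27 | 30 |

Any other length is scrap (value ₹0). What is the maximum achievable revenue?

Build r[k] bottom-up: r[k] = max over allowed piece i of (p[i] + r[k−i]).
r[1] = 1
r[2] = 2  (first piece 1, then r[1]=1)
r[3] = max(1+2, 15+0) = 15
r[4] = max(1+15, 15+1) = 16
r[5] = max(1+16, 15+2) = 17
r[6] = max(1+17, 15+15, 40+0) = 40
r[7] = max(1+40, 15+16, 40+1, 27+0) = 41
r[8] = max(1+41, 15+17, 40+2, 27+1, 30+0) = 42
One optimal cutting: 6 + 1 + 1 → ₹42.

42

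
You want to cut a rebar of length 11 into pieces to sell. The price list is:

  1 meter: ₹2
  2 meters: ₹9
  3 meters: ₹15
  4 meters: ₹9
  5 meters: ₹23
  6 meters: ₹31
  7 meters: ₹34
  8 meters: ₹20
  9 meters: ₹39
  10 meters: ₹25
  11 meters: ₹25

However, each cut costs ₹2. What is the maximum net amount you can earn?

52

Let r[k] be the best obtainable value from length k. For each k, try every first piece i and keep the best of price[i] + r[k−i] minus the 2 cut fee when i<k.
r[1] = 2
r[2] = 9
r[3] = 15
r[4] = 16  (first piece 2, then r[2]=9)
r[5] = 23
r[6] = 31
r[7] = 34
r[8] = 38  (first piece 2, then r[6]=31)
r[9] = 44  (first piece 3, then r[6]=31)
r[10] = 47  (first piece 3, then r[7]=34)
r[11] = 52  (first piece 5, then r[6]=31)
One optimal plan: pieces 6 + 5 (1 cut) → ₹54 − ₹2 = ₹52.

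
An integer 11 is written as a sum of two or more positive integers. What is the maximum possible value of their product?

Fill P[k] for k=2..11: at each k try every first piece i and multiply by the better of (k−i) uncut or P[k−i].
P[2] = 1×max(1,0) = 1×1 = 1
P[3] = max(1×2, 2×1) = 2
P[4] = max(1×3, 2×2, 3×1) = 4
P[5] = max(1×4, 2×3, 3×2, 4×1) = 6
P[6] = max(1×6, 2×4, 3×3, 4×2, 5×1) = 9
P[7] = max(1×9, 2×6, 3×4, 4×3, 5×2, 6×1) = 12
P[8] = max(1×12, 2×9, 3×6, …, 6×2, 7×1) = 18
P[9] = max(1×18, 2×12, 3×9, …, 7×2, 8×1) = 27
P[10] = max(1×27, 2×18, 3×12, …, 8×2, 9×1) = 36
P[11] = max(1×36, 2×27, 3×18, …, 9×2, 10×1) = 54
One optimal split: 3 + 3 + 3 + 2; product 3×3×3×2 = 54.

54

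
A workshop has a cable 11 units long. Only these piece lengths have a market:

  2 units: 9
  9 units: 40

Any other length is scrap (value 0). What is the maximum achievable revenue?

Consider every possible first cut. r[k] is the best of p[i]+r[k−i] over all sellable i≤k.
r[1] = 0
r[2] = 9
r[3] = 9
r[4] = 18  (first piece 2, then r[2]=9)
r[5] = 18
r[6] = 27  (first piece 2, then r[4]=18)
r[7] = 27
r[8] = 36  (first piece 2, then r[6]=27)
r[9] = max(9+27, 40+0) = 40
r[10] = max(9+36, 40+0) = 45
r[11] = max(9+40, 40+9) = 49
One optimal cutting: 9 + 2 → 49.

49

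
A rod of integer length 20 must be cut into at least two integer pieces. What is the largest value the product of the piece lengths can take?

1458

Fill g[k] for k=2..20: at each k try every first piece i and multiply by the better of (k−i) uncut or g[k−i].
Small cases: g[2]=1, g[3]=2, g[4]=4, g[5]=6, g[6]=9, g[7]=12, g[8]=18, g[9]=27, g[10]=36, g[11]=54, g[12]=81, g[13]=108.
g[14] = 2*max(12,81) = 2*81 = 162
g[15] = 3*max(12,81) = 3*81 = 243
g[16] = 2*max(14,162) = 2*162 = 324
g[17] = 2*max(15,243) = 2*243 = 486
g[18] = 3*max(15,243) = 3*243 = 729
g[19] = 2*max(17,486) = 2*486 = 972
g[20] = 2*max(18,729) = 2*729 = 1458
One optimal split: 3 + 3 + 3 + 3 + 3 + 3 + 2; product 3*3*3*3*3*3*2 = 1458.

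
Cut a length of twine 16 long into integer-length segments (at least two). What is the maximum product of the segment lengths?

Let prod[k] be the best product for length k (with at least one cut). For each first piece i, the rest contributes max(k−i, prod[k−i]).
prod[2] = 1*max(1,0) = 1*1 = 1
prod[3] = 1*max(2,1) = 1*2 = 2
prod[4] = 2*max(2,1) = 2*2 = 4
prod[5] = 2*max(3,2) = 2*3 = 6
prod[6] = 3*max(3,2) = 3*3 = 9
prod[7] = 2*max(5,6) = 2*6 = 12
prod[8] = 2*max(6,9) = 2*9 = 18
prod[9] = 3*max(6,9) = 3*9 = 27
prod[10] = 2*max(8,18) = 2*18 = 36
prod[11] = 2*max(9,27) = 2*27 = 54
prod[12] = 3*max(9,27) = 3*27 = 81
prod[13] = 2*max(11,54) = 2*54 = 108
prod[14] = 2*max(12,81) = 2*81 = 162
prod[15] = 3*max(12,81) = 3*81 = 243
prod[16] = 2*max(14,162) = 2*162 = 324
One optimal split: 3 + 3 + 3 + 3 + 2 + 2; product 3*3*3*3*2*2 = 324.

324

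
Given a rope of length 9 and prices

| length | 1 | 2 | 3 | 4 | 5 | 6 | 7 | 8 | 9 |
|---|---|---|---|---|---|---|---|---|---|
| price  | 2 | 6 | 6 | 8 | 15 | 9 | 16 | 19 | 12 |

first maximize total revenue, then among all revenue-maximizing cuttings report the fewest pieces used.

3

Build r[k] bottom-up: r[k] = max over allowed piece i of (p[i] + r[k−i]).
r[1] = 2
r[2] = max(2+2, 6+0) = 6
r[3] = max(2+6, 6+2, 6+0) = 8
r[4] = max(2+8, 6+6, 6+2, 8+0) = 12
r[5] = max(2+12, 6+8, 6+6, 8+2, 15+0) = 15
r[6] = max(2+15, 6+12, 6+8, 8+6, 15+2, 9+0) = 18
r[7] = max(2+18, 6+15, 6+12, …, 9+2, 16+0) = 21
r[8] = max(2+21, 6+18, 6+15, …, 16+2, 19+0) = 24
r[9] = max(2+24, 6+21, 6+18, …, 19+2, 12+0) = 27
Maximum revenue is €27.
Now minimize piece count subject to staying optimal: for each k, pieces[k] = 1 + min over i with p[i]+r[k−i]=r[k] of pieces[k−i].
pieces[6] = 3
pieces[7] = 2
pieces[8] = 4
pieces[9] = 3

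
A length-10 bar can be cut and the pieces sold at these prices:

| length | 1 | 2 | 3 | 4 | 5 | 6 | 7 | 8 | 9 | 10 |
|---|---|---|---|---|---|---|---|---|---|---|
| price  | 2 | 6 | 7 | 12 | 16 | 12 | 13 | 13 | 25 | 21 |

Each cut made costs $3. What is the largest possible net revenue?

Build v[k] bottom-up: v[k] = max over allowed piece i of (p[i] + v[k−i]) − 3 per cut.
v[1] = 2
v[2] = max(2+2-3, 6+0) = 6
v[3] = max(2+6-3, 6+2-3, 7+0) = 7
v[4] = max(2+7-3, 6+6-3, 7+2-3, 12+0) = 12
v[5] = max(2+12-3, 6+7-3, 7+6-3, 12+2-3, 16+0) = 16
v[6] = max(2+16-3, 6+12-3, 7+7-3, 12+6-3, 16+2-3, 12+0) = 15
v[7] = max(2+15-3, 6+16-3, 7+12-3, …, 12+2-3, 13+0) = 19
v[8] = max(2+19-3, 6+15-3, 7+16-3, …, 13+2-3, 13+0) = 21
v[9] = max(2+21-3, 6+19-3, 7+15-3, …, 13+2-3, 25+0) = 25
v[10] = max(2+25-3, 6+21-3, 7+19-3, …, 25+2-3, 21+0) = 29
One optimal plan: pieces 5 + 5 (1 cut) → $32 − $3 = $29.

29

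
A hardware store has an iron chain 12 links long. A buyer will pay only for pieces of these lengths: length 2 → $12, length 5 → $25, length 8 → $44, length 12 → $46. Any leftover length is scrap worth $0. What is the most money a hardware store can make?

72

Consider every possible first cut. f[k] is the best of p[i]+f[k−i] over all sellable i≤k.
f[1] = 0
f[2] = 12
f[3] = 12
f[4] = 24  (first piece 2, then f[2]=12)
f[5] = max(12+12, 25+0) = 25
f[6] = max(12+24, 25+0) = 36
f[7] = max(12+25, 25+12) = 37
f[8] = max(12+36, 25+12, 44+0) = 48
f[9] = max(12+37, 25+24, 44+0) = 49
f[10] = max(12+48, 25+25, 44+12) = 60
f[11] = max(12+49, 25+36, 44+12) = 61
f[12] = max(12+60, 25+37, 44+24, 46+0) = 72
One optimal cutting: 2 + 2 + 2 + 2 + 2 + 2 → $72.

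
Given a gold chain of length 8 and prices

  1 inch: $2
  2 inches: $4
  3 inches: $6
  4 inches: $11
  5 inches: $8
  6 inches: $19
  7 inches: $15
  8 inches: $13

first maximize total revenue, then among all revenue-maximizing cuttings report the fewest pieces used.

Let r[k] be the best obtainable value from length k. For each k, try every first piece i and keep the best of price[i] + r[k−i].
r[1] = 2
r[2] = max(2+2, 4+0) = 4
r[3] = max(2+4, 4+2, 6+0) = 6
r[4] = max(2+6, 4+4, 6+2, 11+0) = 11
r[5] = max(2+11, 4+6, 6+4, 11+2, 8+0) = 13
r[6] = max(2+13, 4+11, 6+6, 11+4, 8+2, 19+0) = 19
r[7] = max(2+19, 4+13, 6+11, …, 19+2, 15+0) = 21
r[8] = max(2+21, 4+19, 6+13, …, 15+2, 13+0) = 23
Maximum revenue is $23.
Now minimize piece count subject to staying optimal: for each k, pieces[k] = 1 + min over i with p[i]+r[k−i]=r[k] of pieces[k−i].
pieces[5] = 2
pieces[6] = 1
pieces[7] = 2
pieces[8] = 2

2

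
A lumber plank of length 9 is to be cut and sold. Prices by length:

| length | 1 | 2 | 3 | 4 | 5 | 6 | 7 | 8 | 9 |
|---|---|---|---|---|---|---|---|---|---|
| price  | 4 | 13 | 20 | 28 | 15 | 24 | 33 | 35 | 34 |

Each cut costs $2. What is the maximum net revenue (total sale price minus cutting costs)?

Consider every possible first cut. r[k] is the best of p[i]+r[k−i] over all sellable i≤k, charging 2 whenever i<k.
r[1] = 4
r[2] = max(4+4-2, 13+0) = 13
r[3] = max(4+13-2, 13+4-2, 20+0) = 20
r[4] = max(4+20-2, 13+13-2, 20+4-2, 28+0) = 28
r[5] = max(4+28-2, 13+20-2, 20+13-2, 28+4-2, 15+0) = 31
r[6] = max(4+31-2, 13+28-2, 20+20-2, 28+13-2, 15+4-2, 24+0) = 39
r[7] = max(4+39-2, 13+31-2, 20+28-2, …, 24+4-2, 33+0) = 46
r[8] = max(4+46-2, 13+39-2, 20+31-2, …, 33+4-2, 35+0) = 54
r[9] = max(4+54-2, 13+46-2, 20+39-2, …, 35+4-2, 34+0) = 57
One optimal plan: pieces 4 + 3 + 2 (2 cuts) → $61 − $4 = $57.

57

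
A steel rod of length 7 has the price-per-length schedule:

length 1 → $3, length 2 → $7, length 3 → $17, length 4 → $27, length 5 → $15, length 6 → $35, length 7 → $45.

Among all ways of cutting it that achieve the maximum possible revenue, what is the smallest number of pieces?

Let r[k] be the best obtainable value from length k. For each k, try every first piece i and keep the best of price[i] + r[k−i].
r[1] = 3
r[2] = max(3+3, 7+0) = 7
r[3] = max(3+7, 7+3, 17+0) = 17
r[4] = max(3+17, 7+7, 17+3, 27+0) = 27
r[5] = max(3+27, 7+17, 17+7, 27+3, 15+0) = 30
r[6] = max(3+30, 7+27, 17+17, 27+7, 15+3, 35+0) = 35
r[7] = max(3+35, 7+30, 17+27, …, 35+3, 45+0) = 45
Maximum revenue is $45.
Now minimize piece count subject to staying optimal: for each k, pieces[k] = 1 + min over i with p[i]+r[k−i]=r[k] of pieces[k−i].
pieces[4] = 1
pieces[5] = 2
pieces[6] = 1
pieces[7] = 1

1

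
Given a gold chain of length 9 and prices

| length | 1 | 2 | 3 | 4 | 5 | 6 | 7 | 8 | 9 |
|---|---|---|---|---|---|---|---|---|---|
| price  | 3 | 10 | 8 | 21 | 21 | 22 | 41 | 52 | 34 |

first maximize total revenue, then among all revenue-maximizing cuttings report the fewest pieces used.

2

Let r[k] be the best obtainable value from length k. For each k, try every first piece i and keep the best of price[i] + r[k−i].
r[1] = 3
r[2] = 10
r[3] = 13  (first piece 1, then r[2]=10)
r[4] = 21
r[5] = 24  (first piece 1, then r[4]=21)
r[6] = 31  (first piece 2, then r[4]=21)
r[7] = 41
r[8] = 52
r[9] = 55  (first piece 1, then r[8]=52)
Maximum revenue is $55.
Now minimize piece count subject to staying optimal: for each k, pieces[k] = 1 + min over i with p[i]+r[k−i]=r[k] of pieces[k−i].
pieces[6] = 2
pieces[7] = 1
pieces[8] = 1
pieces[9] = 2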